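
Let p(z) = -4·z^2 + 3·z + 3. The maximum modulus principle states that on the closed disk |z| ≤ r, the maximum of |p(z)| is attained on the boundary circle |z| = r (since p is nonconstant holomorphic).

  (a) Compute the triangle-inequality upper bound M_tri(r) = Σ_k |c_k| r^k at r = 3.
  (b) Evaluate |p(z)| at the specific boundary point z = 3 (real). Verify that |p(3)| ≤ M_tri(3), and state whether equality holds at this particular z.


Coefficients: c_0 = 3, c_1 = 3, c_2 = -4. Radius r = 3.
Part (a). Triangle bound: M_tri(r) = Σ_k |c_k| r^k
  = |3|·3^0 + |3|·3^1 + |-4|·3^2
  = 3 + 9 + 36 = 48.
This bounds M(r) := max_{|z|=r} |p(z)| from above; equality holds iff all terms c_k z^k can be made to align in phase at a single z on |z|=r.
Part (b). At z = 3 (real, on the circle |z| = r):
  p(3) = (3)·3^0 + (3)·3^1 + (-4)·3^2 = -24.
  |p(3)| = 24.
Check: |p(3)| = 24 ≤ 48 = M_tri(3). ✓ Equality does not hold at z = 3 (the coefficients have mixed signs, so the terms do not all align in phase there).

M_tri(3) = 48; |p(3)| = 24; equality at z=3: no.


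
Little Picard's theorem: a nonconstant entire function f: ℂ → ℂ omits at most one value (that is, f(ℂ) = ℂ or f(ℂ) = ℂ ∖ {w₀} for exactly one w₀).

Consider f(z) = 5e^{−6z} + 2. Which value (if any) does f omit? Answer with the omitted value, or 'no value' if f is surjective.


Little Picard bounds the complement of f(ℂ) to at most one point.
e^{−6z} is never zero on ℂ, so 5·e^{−6z} takes every value in ℂ ∖ {0}. Adding 2 shifts the range to ℂ ∖ {2}. Thus f omits exactly the value 2.

Omitted value: 2.


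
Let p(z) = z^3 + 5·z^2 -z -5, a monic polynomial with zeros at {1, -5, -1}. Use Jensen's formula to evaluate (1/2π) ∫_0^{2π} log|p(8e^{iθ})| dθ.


Zeros: -5, -1, 1; r = 8.
Inside |z| < r: -5, -1, 1. Outside (|z| ≥ r): ∅.
p(0) = -5, so log|p(0)| = log(5) = 1.6094.
Apply Jensen: I(r) = log|p(0)| + Σ_k log(r/|z_k|), summed over zeros inside |z| < r.
  log(r/|z_k|) for z_k = 1: log(8/1) = 2.0794
  log(r/|z_k|) for z_k = -5: log(8/5) = 0.4700
  log(r/|z_k|) for z_k = -1: log(8/1) = 2.0794
Sum over inside zeros: 4.6289.
I(r) = log|p(0)| + (inside sum) = 1.6094 + 4.6289 = 6.2383.
Closed form (all zeros inside, monic): I(r) = n·log(r) = 3·log(8) = 6.2383. ✓

I(r) ≈ 6.2383.


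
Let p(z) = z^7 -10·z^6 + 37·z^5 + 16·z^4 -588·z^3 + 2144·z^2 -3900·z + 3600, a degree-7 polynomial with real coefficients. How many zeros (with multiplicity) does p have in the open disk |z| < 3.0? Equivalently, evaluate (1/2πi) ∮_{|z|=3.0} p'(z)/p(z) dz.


The zeros of p are: -4, (3 + 1i), (3 - 1i), (1 + 2i), (1 - 2i), (3 + 3i), (3 - 3i).
Their magnitudes are: 4, 3.162, 3.162, 2.236, 2.236, 4.243, 4.243.
Zeros with |z| < R = 3.0: (1 + 2i), (1 - 2i).
Count = 2.
By the argument principle, (1/2πi) ∮_{|z|=R} p'(z)/p(z) dz equals exactly this count.

Number of zeros inside |z| < 3.0: 2.


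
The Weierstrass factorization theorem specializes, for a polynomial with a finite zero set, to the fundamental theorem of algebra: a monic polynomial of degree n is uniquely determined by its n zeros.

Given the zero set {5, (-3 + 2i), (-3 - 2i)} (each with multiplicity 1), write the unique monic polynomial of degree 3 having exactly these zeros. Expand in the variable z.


The polynomial is p(z) = ∏_{α ∈ S} (z − α), where S = {5, (-3 + 2i), (-3 - 2i)}.
Expanding the product yields: p(z) = z^3 + z^2 -17·z -65.
Note conjugate pairs combine to real quadratics: (z − (-3+2i))(z − (-3−2i)) = z² + 6z + 13.
The resulting polynomial has degree 3 and real coefficients as required.

p(z) = z^3 + z^2 -17·z -65.


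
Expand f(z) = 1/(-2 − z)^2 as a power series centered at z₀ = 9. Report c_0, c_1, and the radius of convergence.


Let w = z − z₀, so z = z₀ + w.
Then -2 − z = -2 − (z₀ + w) = (-2 − z₀) − w = -11 − w.
f(z) = 1/(-11 − w)^2 = (1/(-11)^2) · (1 − w/(-11))^{−2}.
By the binomial series (1−u)^{−2} = Σ_{n≥0} C(n+1, 1) u^n for |u|<1, with u = w/(-11):
  c_n = C(n+1, 1) / (-11)^(n+2).
  c_0 = 1/(-11)^2 = 1/121.
  c_1 = 2/(-11)^3 = -2/1331.
The series is valid for |w/d| < 1, i.e. |z − z₀| < |d|.
Radius of convergence: R = |-2 − z₀| = |-11| = 11 (distance from z₀ to the singularity z = -2).

c_0 = 1/121, c_1 = -2/1331; R = 11.


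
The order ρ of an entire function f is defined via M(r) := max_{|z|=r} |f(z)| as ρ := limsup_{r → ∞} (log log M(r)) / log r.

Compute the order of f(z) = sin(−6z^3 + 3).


Write sin(w) = (e^{iw} ± e^{−iw})/(2 or 2i), so |sin(w)| ≤ e^{|w|}. With w = −6z^3 + 3, |w| ≤ 6r^3 + 3 on |z|=r, giving M(r) ≤ e^{6r^3 + 3} and ρ ≤ 3. For the lower bound, choose z on |z|=r with -6z^3 purely imaginary of modulus 6r^3; then |sin(−6z^3 + 3)| grows like e^{6r^3}/2, so ρ ≥ 3. Hence ρ = 3.
Therefore ρ = 3.

Order ρ = 3.


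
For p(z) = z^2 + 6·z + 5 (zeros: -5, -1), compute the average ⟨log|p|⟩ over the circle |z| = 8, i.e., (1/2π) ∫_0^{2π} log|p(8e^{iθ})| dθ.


Zeros: -5, -1; r = 8.
Inside |z| < r: -5, -1. Outside (|z| ≥ r): ∅.
p(0) = 5, so log|p(0)| = log(5) = 1.6094.
Apply Jensen: I(r) = log|p(0)| + Σ_k log(r/|z_k|), summed over zeros inside |z| < r.
  log(r/|z_k|) for z_k = -5: log(8/5) = 0.4700
  log(r/|z_k|) for z_k = -1: log(8/1) = 2.0794
Sum over inside zeros: 2.5494.
I(r) = log|p(0)| + (inside sum) = 1.6094 + 2.5494 = 4.1589.
Closed form (all zeros inside, monic): I(r) = n·log(r) = 2·log(8) = 4.1589. ✓

I(r) ≈ 4.1589.


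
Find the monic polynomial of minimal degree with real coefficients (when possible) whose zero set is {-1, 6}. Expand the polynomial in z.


The polynomial is p(z) = ∏_{α ∈ S} (z − α), where S = {-1, 6}.
Expanding the product yields: p(z) = z^2 -5·z -6.
The resulting polynomial has degree 2 and real coefficients as required.

p(z) = z^2 -5·z -6.


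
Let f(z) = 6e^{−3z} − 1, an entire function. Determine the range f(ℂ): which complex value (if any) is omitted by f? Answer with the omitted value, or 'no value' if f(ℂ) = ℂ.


Little Picard bounds the complement of f(ℂ) to at most one point.
e^{−3z} is never zero on ℂ, so 6·e^{−3z} takes every value in ℂ ∖ {0}. Adding -1 shifts the range to ℂ ∖ {-1}. Thus f omits exactly the value -1.

Omitted value: -1.


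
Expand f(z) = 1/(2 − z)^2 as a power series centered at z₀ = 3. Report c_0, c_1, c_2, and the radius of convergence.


Let w = z − z₀, so z = z₀ + w.
Then 2 − z = 2 − (z₀ + w) = (2 − z₀) − w = -1 − w.
f(z) = 1/(-1 − w)^2 = (1/(-1)^2) · (1 − w/(-1))^{−2}.
By the binomial series (1−u)^{−2} = Σ_{n≥0} C(n+1, 1) u^n for |u|<1, with u = w/(-1):
  c_n = C(n+1, 1) / (-1)^(n+2).
  c_0 = 1/(-1)^2 = 1.
  c_1 = 2/(-1)^3 = -2.
  c_2 = 3/(-1)^4 = 3.
The series is valid for |w/d| < 1, i.e. |z − z₀| < |d|.
Radius of convergence: R = |2 − z₀| = |-1| = 1 (distance from z₀ to the singularity z = 2).

c_0 = 1, c_1 = -2, c_2 = 3; R = 1.


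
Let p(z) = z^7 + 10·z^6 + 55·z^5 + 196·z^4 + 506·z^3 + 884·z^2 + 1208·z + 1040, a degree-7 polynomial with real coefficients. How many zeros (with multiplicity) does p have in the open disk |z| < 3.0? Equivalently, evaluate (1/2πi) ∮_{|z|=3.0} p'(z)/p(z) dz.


The zeros of p are: (0 + 2i), (0 - 2i), (-1 + 3i), (-1 - 3i), (-3 + 2i), (-3 - 2i), -2.
Their magnitudes are: 2, 2, 3.162, 3.162, 3.606, 3.606, 2.
Zeros with |z| < R = 3.0: (0 + 2i), (0 - 2i), -2.
Count = 3.
By the argument principle, (1/2πi) ∮_{|z|=R} p'(z)/p(z) dz equals exactly this count.

Number of zeros inside |z| < 3.0: 3.


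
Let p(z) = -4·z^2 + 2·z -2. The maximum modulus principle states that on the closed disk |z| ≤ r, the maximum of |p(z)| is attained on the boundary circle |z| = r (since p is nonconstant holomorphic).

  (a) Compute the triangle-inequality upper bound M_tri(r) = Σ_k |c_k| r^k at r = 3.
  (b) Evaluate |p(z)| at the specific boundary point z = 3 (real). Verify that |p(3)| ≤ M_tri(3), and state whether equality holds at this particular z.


Coefficients: c_0 = -2, c_1 = 2, c_2 = -4. Radius r = 3.
Part (a). Triangle bound: M_tri(r) = Σ_k |c_k| r^k
  = |-2|·3^0 + |2|·3^1 + |-4|·3^2
  = 2 + 6 + 36 = 44.
This bounds M(r) := max_{|z|=r} |p(z)| from above; equality holds iff all terms c_k z^k can be made to align in phase at a single z on |z|=r.
Part (b). At z = 3 (real, on the circle |z| = r):
  p(3) = (-2)·3^0 + (2)·3^1 + (-4)·3^2 = -32.
  |p(3)| = 32.
Check: |p(3)| = 32 ≤ 44 = M_tri(3). ✓ Equality does not hold at z = 3 (the coefficients have mixed signs, so the terms do not all align in phase there).

M_tri(3) = 44; |p(3)| = 32; equality at z=3: no.


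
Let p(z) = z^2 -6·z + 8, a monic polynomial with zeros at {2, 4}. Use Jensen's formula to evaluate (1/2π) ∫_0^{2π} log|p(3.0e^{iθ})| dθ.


Zeros: 2, 4; r = 3.0.
Inside |z| < r: 2. Outside (|z| ≥ r): 4.
p(0) = 8, so log|p(0)| = log(8) = 2.0794.
Apply Jensen: I(r) = log|p(0)| + Σ_k log(r/|z_k|), summed over zeros inside |z| < r.
  log(r/|z_k|) for z_k = 2: log(3.0/2) = 0.4055
  Outside zeros (4) contribute nothing to the Jensen sum.
Sum over inside zeros: 0.4055.
I(r) = log|p(0)| + (inside sum) = 2.0794 + 0.4055 = 2.4849.
Note: since some zeros are outside |z| ≤ r, the simplified n·log(r) form does NOT apply — only the inside zeros contribute.

I(r) ≈ 2.4849.


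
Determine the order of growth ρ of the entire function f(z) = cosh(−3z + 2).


cosh(w) is a linear combination of e^{iw} and e^{−iw} (or e^w, e^{−w} in the hyperbolic case), so |cosh(w)| ≤ e^{|w|}. With w = −3z + 2, |w| ≤ 3|z| + 2 = 3r + 2 on |z| = r, giving M(r) ≤ e^{3r + 2}, so ρ ≤ 1. On a suitable ray (z = it for sin/cos; z = t for sinh/cosh, t real → ∞), |cosh(−3z + 2)| grows like e^{3|t|}/2, so ρ ≥ 1. Hence ρ = 1.
Therefore ρ = 1.

Order ρ = 1.


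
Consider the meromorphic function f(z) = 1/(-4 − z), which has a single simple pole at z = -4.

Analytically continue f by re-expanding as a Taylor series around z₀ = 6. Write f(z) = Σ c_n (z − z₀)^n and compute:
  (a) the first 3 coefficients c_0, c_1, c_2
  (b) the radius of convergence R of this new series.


Let w = z − z₀, so z = z₀ + w.
Then -4 − z = -4 − (z₀ + w) = (-4 − z₀) − w = -10 − w.
f(z) = 1/(-10 − w) = (1/(-10)) · 1/(1 − w/(-10)) = Σ_{n≥0} w^n / (-10)^(n+1).
So c_n = 1/(-10)^(n+1):
  c_0 = 1/(-10)^1 = -1/10.
  c_1 = 1/(-10)^2 = 1/100.
  c_2 = 1/(-10)^3 = -1/1000.
The series is valid for |w/d| < 1, i.e. |z − z₀| < |d|.
Radius of convergence: R = |-4 − z₀| = |-10| = 10 (distance from z₀ to the singularity z = -4).

c_0 = -1/10, c_1 = 1/100, c_2 = -1/1000; R = 10.


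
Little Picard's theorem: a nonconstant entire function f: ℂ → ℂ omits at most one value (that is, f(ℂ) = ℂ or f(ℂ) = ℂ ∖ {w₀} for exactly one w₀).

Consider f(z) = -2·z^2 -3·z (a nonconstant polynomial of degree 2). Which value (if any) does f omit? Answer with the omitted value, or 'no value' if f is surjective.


Little Picard bounds the complement of f(ℂ) to at most one point.
For every w ∈ ℂ, the equation p(z) − w = 0 is a nonconstant polynomial in z and hence has at least one root by the fundamental theorem of algebra. So p is surjective onto ℂ, omitting no value.

Omitted value: no value.


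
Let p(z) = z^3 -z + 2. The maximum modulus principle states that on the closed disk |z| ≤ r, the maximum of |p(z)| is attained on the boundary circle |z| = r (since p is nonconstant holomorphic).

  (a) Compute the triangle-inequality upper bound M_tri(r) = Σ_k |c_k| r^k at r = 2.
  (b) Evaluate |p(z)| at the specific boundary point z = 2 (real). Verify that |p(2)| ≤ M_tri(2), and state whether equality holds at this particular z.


Coefficients: c_0 = 2, c_1 = -1, c_2 = 0, c_3 = 1. Radius r = 2.
Part (a). Triangle bound: M_tri(r) = Σ_k |c_k| r^k
  = |2|·2^0 + |-1|·2^1 + |0|·2^2 + |1|·2^3
  = 2 + 2 + 0 + 8 = 12.
This bounds M(r) := max_{|z|=r} |p(z)| from above; equality holds iff all terms c_k z^k can be made to align in phase at a single z on |z|=r.
Part (b). At z = 2 (real, on the circle |z| = r):
  p(2) = (2)·2^0 + (-1)·2^1 + (0)·2^2 + (1)·2^3 = 8.
  |p(2)| = 8.
Check: |p(2)| = 8 ≤ 12 = M_tri(2). ✓ Equality does not hold at z = 2 (the coefficients have mixed signs, so the terms do not all align in phase there).

M_tri(2) = 12; |p(2)| = 8; equality at z=2: no.


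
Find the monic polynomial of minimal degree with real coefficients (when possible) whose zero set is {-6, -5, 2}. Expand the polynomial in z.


The polynomial is p(z) = ∏_{α ∈ S} (z − α), where S = {-6, -5, 2}.
Expanding the product yields: p(z) = z^3 + 9·z^2 + 8·z -60.
The resulting polynomial has degree 3 and real coefficients as required.

p(z) = z^3 + 9·z^2 + 8·z -60.


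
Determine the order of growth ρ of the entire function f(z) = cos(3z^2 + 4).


Write cos(w) = (e^{iw} ± e^{−iw})/(2 or 2i), so |cos(w)| ≤ e^{|w|}. With w = 3z^2 + 4, |w| ≤ 3r^2 + 4 on |z|=r, giving M(r) ≤ e^{3r^2 + 4} and ρ ≤ 2. For the lower bound, choose z on |z|=r with 3z^2 purely imaginary of modulus 3r^2; then |cos(3z^2 + 4)| grows like e^{3r^2}/2, so ρ ≥ 2. Hence ρ = 2.
Therefore ρ = 2.

Order ρ = 2.


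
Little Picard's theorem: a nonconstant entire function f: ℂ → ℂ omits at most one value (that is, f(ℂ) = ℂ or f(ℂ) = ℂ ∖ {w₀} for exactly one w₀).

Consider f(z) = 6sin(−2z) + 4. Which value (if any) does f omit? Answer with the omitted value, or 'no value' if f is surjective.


Little Picard bounds the complement of f(ℂ) to at most one point.
sin is entire and surjective onto ℂ: for every w ∈ ℂ, sin(ζ) = w has a solution ζ ∈ ℂ (e.g., via the complex inverse arcsin). With ζ = −2z this gives z = ζ/(-2). Then 6·sin(−2z) takes every value in 6·ℂ = ℂ, and adding 4 is a bijection of ℂ. So f is surjective and omits no value. (Note: only on the real line is sin bounded by [−1, 1].)

Omitted value: no value.


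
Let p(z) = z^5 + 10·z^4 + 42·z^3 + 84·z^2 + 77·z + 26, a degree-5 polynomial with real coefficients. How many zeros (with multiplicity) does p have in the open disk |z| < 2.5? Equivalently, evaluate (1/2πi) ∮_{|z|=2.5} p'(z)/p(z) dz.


The zeros of p are: -2, (-3 + 2i), (-3 - 2i), -1, -1.
Their magnitudes are: 2, 3.606, 3.606, 1, 1.
Zeros with |z| < R = 2.5: -2, -1, -1.
Count = 3.
By the argument principle, (1/2πi) ∮_{|z|=R} p'(z)/p(z) dz equals exactly this count.

Number of zeros inside |z| < 2.5: 3.


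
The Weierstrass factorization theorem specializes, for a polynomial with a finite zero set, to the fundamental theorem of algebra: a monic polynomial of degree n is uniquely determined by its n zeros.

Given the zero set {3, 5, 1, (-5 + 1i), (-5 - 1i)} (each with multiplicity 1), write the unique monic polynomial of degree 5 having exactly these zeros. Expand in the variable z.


The polynomial is p(z) = ∏_{α ∈ S} (z − α), where S = {3, 5, 1, (-5 + 1i), (-5 - 1i)}.
Expanding the product yields: p(z) = z^5 + z^4 -41·z^3 -19·z^2 + 448·z -390.
Note conjugate pairs combine to real quadratics: (z − (-5+1i))(z − (-5−1i)) = z² + 10z + 26.
The resulting polynomial has degree 5 and real coefficients as required.

p(z) = z^5 + z^4 -41·z^3 -19·z^2 + 448·z -390.


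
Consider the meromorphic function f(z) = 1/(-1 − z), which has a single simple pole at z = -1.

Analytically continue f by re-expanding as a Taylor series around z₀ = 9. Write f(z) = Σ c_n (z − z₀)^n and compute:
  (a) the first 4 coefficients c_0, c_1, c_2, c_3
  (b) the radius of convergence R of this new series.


Let w = z − z₀, so z = z₀ + w.
Then -1 − z = -1 − (z₀ + w) = (-1 − z₀) − w = -10 − w.
f(z) = 1/(-10 − w) = (1/(-10)) · 1/(1 − w/(-10)) = Σ_{n≥0} w^n / (-10)^(n+1).
So c_n = 1/(-10)^(n+1):
  c_0 = 1/(-10)^1 = -1/10.
  c_1 = 1/(-10)^2 = 1/100.
  c_2 = 1/(-10)^3 = -1/1000.
  c_3 = 1/(-10)^4 = 1/10000.
The series is valid for |w/d| < 1, i.e. |z − z₀| < |d|.
Radius of convergence: R = |-1 − z₀| = |-10| = 10 (distance from z₀ to the singularity z = -1).

c_0 = -1/10, c_1 = 1/100, c_2 = -1/1000, c_3 = 1/10000; R = 10.


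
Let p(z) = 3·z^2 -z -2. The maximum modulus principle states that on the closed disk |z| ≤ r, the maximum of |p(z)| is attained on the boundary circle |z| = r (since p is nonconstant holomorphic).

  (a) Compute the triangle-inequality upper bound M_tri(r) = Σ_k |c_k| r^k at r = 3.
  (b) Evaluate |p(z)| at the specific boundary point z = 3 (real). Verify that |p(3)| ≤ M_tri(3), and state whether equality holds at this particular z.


Coefficients: c_0 = -2, c_1 = -1, c_2 = 3. Radius r = 3.
Part (a). Triangle bound: M_tri(r) = Σ_k |c_k| r^k
  = |-2|·3^0 + |-1|·3^1 + |3|·3^2
  = 2 + 3 + 27 = 32.
This bounds M(r) := max_{|z|=r} |p(z)| from above; equality holds iff all terms c_k z^k can be made to align in phase at a single z on |z|=r.
Part (b). At z = 3 (real, on the circle |z| = r):
  p(3) = (-2)·3^0 + (-1)·3^1 + (3)·3^2 = 22.
  |p(3)| = 22.
Check: |p(3)| = 22 ≤ 32 = M_tri(3). ✓ Equality does not hold at z = 3 (the coefficients have mixed signs, so the terms do not all align in phase there).

M_tri(3) = 32; |p(3)| = 22; equality at z=3: no.


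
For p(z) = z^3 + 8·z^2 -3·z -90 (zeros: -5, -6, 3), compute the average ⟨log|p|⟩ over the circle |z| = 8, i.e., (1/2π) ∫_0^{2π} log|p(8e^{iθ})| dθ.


Zeros: -6, -5, 3; r = 8.
Inside |z| < r: -6, -5, 3. Outside (|z| ≥ r): ∅.
p(0) = -90, so log|p(0)| = log(90) = 4.4998.
Apply Jensen: I(r) = log|p(0)| + Σ_k log(r/|z_k|), summed over zeros inside |z| < r.
  log(r/|z_k|) for z_k = -5: log(8/5) = 0.4700
  log(r/|z_k|) for z_k = -6: log(8/6) = 0.2877
  log(r/|z_k|) for z_k = 3: log(8/3) = 0.9808
Sum over inside zeros: 1.7385.
I(r) = log|p(0)| + (inside sum) = 4.4998 + 1.7385 = 6.2383.
Closed form (all zeros inside, monic): I(r) = n·log(r) = 3·log(8) = 6.2383. ✓

I(r) ≈ 6.2383.


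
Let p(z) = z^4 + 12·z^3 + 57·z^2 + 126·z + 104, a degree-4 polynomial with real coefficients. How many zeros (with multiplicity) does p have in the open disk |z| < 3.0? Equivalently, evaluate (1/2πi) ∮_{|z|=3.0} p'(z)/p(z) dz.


The zeros of p are: -2, -4, (-3 + 2i), (-3 - 2i).
Their magnitudes are: 2, 4, 3.606, 3.606.
Zeros with |z| < R = 3.0: -2.
Count = 1.
By the argument principle, (1/2πi) ∮_{|z|=R} p'(z)/p(z) dz equals exactly this count.

Number of zeros inside |z| < 3.0: 1.


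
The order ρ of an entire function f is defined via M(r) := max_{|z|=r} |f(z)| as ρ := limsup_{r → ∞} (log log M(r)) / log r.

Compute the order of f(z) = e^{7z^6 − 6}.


|e^{7z^6 − 6}| = e^{Re(7·z^6) + -6} ≤ e^{7|z|^6 + -6} = e^{7r^6 + -6} on |z| = r, so ρ ≤ 6. Choosing z on |z|=r so that 7·z^6 is real positive (always possible by picking arg z appropriately) gives |f(z)| = e^{7r^6 + -6}, matching the bound. The additive constant -6 does not affect log log M(r) ~ 6·log r. Hence ρ = 6.
Therefore ρ = 6.

Order ρ = 6.


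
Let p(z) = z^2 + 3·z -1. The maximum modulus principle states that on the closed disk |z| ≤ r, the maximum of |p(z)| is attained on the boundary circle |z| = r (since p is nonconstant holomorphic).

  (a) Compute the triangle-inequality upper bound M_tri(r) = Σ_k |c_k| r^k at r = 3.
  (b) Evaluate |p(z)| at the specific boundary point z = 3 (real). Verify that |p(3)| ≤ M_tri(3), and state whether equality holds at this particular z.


Coefficients: c_0 = -1, c_1 = 3, c_2 = 1. Radius r = 3.
Part (a). Triangle bound: M_tri(r) = Σ_k |c_k| r^k
  = |-1|·3^0 + |3|·3^1 + |1|·3^2
  = 1 + 9 + 9 = 19.
This bounds M(r) := max_{|z|=r} |p(z)| from above; equality holds iff all terms c_k z^k can be made to align in phase at a single z on |z|=r.
Part (b). At z = 3 (real, on the circle |z| = r):
  p(3) = (-1)·3^0 + (3)·3^1 + (1)·3^2 = 17.
  |p(3)| = 17.
Check: |p(3)| = 17 ≤ 19 = M_tri(3). ✓ Equality does not hold at z = 3 (the coefficients have mixed signs, so the terms do not all align in phase there).

M_tri(3) = 19; |p(3)| = 17; equality at z=3: no.


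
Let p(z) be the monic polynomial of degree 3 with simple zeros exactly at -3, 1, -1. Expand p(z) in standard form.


The polynomial is p(z) = ∏_{α ∈ S} (z − α), where S = {-3, 1, -1}.
Expanding the product yields: p(z) = z^3 + 3·z^2 -z -3.
The resulting polynomial has degree 3 and real coefficients as required.

p(z) = z^3 + 3·z^2 -z -3.


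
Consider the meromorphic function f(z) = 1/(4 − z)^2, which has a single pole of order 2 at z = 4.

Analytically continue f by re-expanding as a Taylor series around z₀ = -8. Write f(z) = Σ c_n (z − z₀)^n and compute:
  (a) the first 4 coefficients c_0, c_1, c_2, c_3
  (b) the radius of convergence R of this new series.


Let w = z − z₀, so z = z₀ + w.
Then 4 − z = 4 − (z₀ + w) = (4 − z₀) − w = 12 − w.
f(z) = 1/(12 − w)^2 = (1/(12)^2) · (1 − w/(12))^{−2}.
By the binomial series (1−u)^{−2} = Σ_{n≥0} C(n+1, 1) u^n for |u|<1, with u = w/(12):
  c_n = C(n+1, 1) / (12)^(n+2).
  c_0 = 1/(12)^2 = 1/144.
  c_1 = 2/(12)^3 = 1/864.
  c_2 = 3/(12)^4 = 1/6912.
  c_3 = 4/(12)^5 = 1/62208.
The series is valid for |w/d| < 1, i.e. |z − z₀| < |d|.
Radius of convergence: R = |4 − z₀| = |12| = 12 (distance from z₀ to the singularity z = 4).

c_0 = 1/144, c_1 = 1/864, c_2 = 1/6912, c_3 = 1/62208; R = 12.


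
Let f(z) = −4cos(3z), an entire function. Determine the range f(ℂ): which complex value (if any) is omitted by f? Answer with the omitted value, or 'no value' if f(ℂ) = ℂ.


Little Picard bounds the complement of f(ℂ) to at most one point.
cos is entire and surjective onto ℂ: for every w ∈ ℂ, cos(ζ) = w has a solution ζ ∈ ℂ (e.g., via the complex inverse arccos). With ζ = 3z this gives z = ζ/(3). Then -4·cos(3z) takes every value in -4·ℂ = ℂ, and adding 0 is a bijection of ℂ. So f is surjective and omits no value. (Note: only on the real line is cos bounded by [−1, 1].)

Omitted value: no value.


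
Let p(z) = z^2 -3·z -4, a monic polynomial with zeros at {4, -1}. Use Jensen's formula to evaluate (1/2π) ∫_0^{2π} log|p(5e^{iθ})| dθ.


Zeros: -1, 4; r = 5.
Inside |z| < r: -1, 4. Outside (|z| ≥ r): ∅.
p(0) = -4, so log|p(0)| = log(4) = 1.3863.
Apply Jensen: I(r) = log|p(0)| + Σ_k log(r/|z_k|), summed over zeros inside |z| < r.
  log(r/|z_k|) for z_k = 4: log(5/4) = 0.2231
  log(r/|z_k|) for z_k = -1: log(5/1) = 1.6094
Sum over inside zeros: 1.8326.
I(r) = log|p(0)| + (inside sum) = 1.3863 + 1.8326 = 3.2189.
Closed form (all zeros inside, monic): I(r) = n·log(r) = 2·log(5) = 3.2189. ✓

I(r) ≈ 3.2189.


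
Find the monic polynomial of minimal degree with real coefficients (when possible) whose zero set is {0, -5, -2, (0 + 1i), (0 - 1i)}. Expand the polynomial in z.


The polynomial is p(z) = ∏_{α ∈ S} (z − α), where S = {0, -5, -2, (0 + 1i), (0 - 1i)}.
Expanding the product yields: p(z) = z^5 + 7·z^4 + 11·z^3 + 7·z^2 + 10·z.
Note conjugate pairs combine to real quadratics: (z − (0+1i))(z − (0−1i)) = z² + 1.
The resulting polynomial has degree 5 and real coefficients as required.

p(z) = z^5 + 7·z^4 + 11·z^3 + 7·z^2 + 10·z.


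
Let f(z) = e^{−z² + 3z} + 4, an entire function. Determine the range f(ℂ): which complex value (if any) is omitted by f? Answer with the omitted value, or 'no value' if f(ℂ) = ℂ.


Little Picard bounds the complement of f(ℂ) to at most one point.
The exponent g(z) = −z² + 3z is a nonconstant polynomial, hence surjective onto ℂ. So e^{g(z)} takes every value in {e^w : w ∈ ℂ} = ℂ ∖ {0}. Adding 4 shifts the range to ℂ ∖ {4}. f omits exactly 4.

Omitted value: 4.


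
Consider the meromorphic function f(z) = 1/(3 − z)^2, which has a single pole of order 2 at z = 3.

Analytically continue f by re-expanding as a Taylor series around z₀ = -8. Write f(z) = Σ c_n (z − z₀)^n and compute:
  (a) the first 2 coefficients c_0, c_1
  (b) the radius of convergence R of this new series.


Let w = z − z₀, so z = z₀ + w.
Then 3 − z = 3 − (z₀ + w) = (3 − z₀) − w = 11 − w.
f(z) = 1/(11 − w)^2 = (1/(11)^2) · (1 − w/(11))^{−2}.
By the binomial series (1−u)^{−2} = Σ_{n≥0} C(n+1, 1) u^n for |u|<1, with u = w/(11):
  c_n = C(n+1, 1) / (11)^(n+2).
  c_0 = 1/(11)^2 = 1/121.
  c_1 = 2/(11)^3 = 2/1331.
The series is valid for |w/d| < 1, i.e. |z − z₀| < |d|.
Radius of convergence: R = |3 − z₀| = |11| = 11 (distance from z₀ to the singularity z = 3).

c_0 = 1/121, c_1 = 2/1331; R = 11.


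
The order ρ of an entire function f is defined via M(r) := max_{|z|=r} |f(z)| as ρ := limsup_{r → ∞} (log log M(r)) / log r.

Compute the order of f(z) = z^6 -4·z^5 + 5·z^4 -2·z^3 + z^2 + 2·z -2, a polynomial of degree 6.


|f(z)| ≤ Σ|c_k|·r^k = O(r^6) as r → ∞. Polynomial growth is O(e^{r^ε}) for every ε > 0 (since r^6/e^{r^ε} → 0), so ρ ≤ ε for all ε > 0, i.e. ρ = 0. Every nonconstant polynomial has order 0.
Therefore ρ = 0.

Order ρ = 0.


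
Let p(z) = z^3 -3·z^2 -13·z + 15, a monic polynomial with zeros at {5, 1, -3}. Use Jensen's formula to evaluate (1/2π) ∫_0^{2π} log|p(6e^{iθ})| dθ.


Zeros: -3, 1, 5; r = 6.
Inside |z| < r: -3, 1, 5. Outside (|z| ≥ r): ∅.
p(0) = 15, so log|p(0)| = log(15) = 2.7081.
Apply Jensen: I(r) = log|p(0)| + Σ_k log(r/|z_k|), summed over zeros inside |z| < r.
  log(r/|z_k|) for z_k = 5: log(6/5) = 0.1823
  log(r/|z_k|) for z_k = 1: log(6/1) = 1.7918
  log(r/|z_k|) for z_k = -3: log(6/3) = 0.6931
Sum over inside zeros: 2.6672.
I(r) = log|p(0)| + (inside sum) = 2.7081 + 2.6672 = 5.3753.
Closed form (all zeros inside, monic): I(r) = n·log(r) = 3·log(6) = 5.3753. ✓

I(r) ≈ 5.3753.


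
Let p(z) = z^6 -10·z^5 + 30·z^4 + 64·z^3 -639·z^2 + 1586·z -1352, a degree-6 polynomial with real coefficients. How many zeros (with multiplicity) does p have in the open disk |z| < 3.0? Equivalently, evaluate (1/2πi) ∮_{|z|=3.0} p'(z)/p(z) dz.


The zeros of p are: 2, -4, (3 + 2i), (3 - 2i), (3 + 2i), (3 - 2i).
Their magnitudes are: 2, 4, 3.606, 3.606, 3.606, 3.606.
Zeros with |z| < R = 3.0: 2.
Count = 1.
By the argument principle, (1/2πi) ∮_{|z|=R} p'(z)/p(z) dz equals exactly this count.

Number of zeros inside |z| < 3.0: 1.


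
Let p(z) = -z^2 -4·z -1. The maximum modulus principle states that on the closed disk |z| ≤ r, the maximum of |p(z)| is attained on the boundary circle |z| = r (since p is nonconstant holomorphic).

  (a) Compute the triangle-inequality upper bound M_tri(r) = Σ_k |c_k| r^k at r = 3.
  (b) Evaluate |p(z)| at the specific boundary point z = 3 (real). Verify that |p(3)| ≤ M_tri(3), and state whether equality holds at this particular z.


Coefficients: c_0 = -1, c_1 = -4, c_2 = -1. Radius r = 3.
Part (a). Triangle bound: M_tri(r) = Σ_k |c_k| r^k
  = |-1|·3^0 + |-4|·3^1 + |-1|·3^2
  = 1 + 12 + 9 = 22.
This bounds M(r) := max_{|z|=r} |p(z)| from above; equality holds iff all terms c_k z^k can be made to align in phase at a single z on |z|=r.
Part (b). At z = 3 (real, on the circle |z| = r):
  p(3) = (-1)·3^0 + (-4)·3^1 + (-1)·3^2 = -22.
  |p(3)| = 22.
Since all nonzero coefficients share the same sign, |p(3)| = 22 = M_tri(3); the triangle bound is attained at z = 3, so in fact M(r) = 22.

M_tri(3) = 22; |p(3)| = 22; equality at z=3: yes.


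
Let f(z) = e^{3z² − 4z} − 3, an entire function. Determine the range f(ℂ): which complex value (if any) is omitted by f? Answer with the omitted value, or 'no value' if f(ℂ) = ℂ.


Little Picard bounds the complement of f(ℂ) to at most one point.
The exponent g(z) = 3z² − 4z is a nonconstant polynomial, hence surjective onto ℂ. So e^{g(z)} takes every value in {e^w : w ∈ ℂ} = ℂ ∖ {0}. Adding -3 shifts the range to ℂ ∖ {-3}. f omits exactly -3.

Omitted value: -3.


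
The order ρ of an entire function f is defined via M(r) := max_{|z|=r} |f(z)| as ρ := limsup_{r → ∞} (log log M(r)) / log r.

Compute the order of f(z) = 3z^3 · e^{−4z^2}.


M(r) = max_{|z|=r} |3|·|z|^3·|e^{−4z^2}| = 3·r^3 · e^{4r^2} (the factors attain their maxima compatibly on |z|=r). Then log M(r) = log 3 + 3·log r + 4r^2, dominated by the last term, so log log M(r) ~ 2·log r. The polynomial factor 3z^3 contributes only a log r term and does not affect the order. ρ = 2.
Therefore ρ = 2.

Order ρ = 2.


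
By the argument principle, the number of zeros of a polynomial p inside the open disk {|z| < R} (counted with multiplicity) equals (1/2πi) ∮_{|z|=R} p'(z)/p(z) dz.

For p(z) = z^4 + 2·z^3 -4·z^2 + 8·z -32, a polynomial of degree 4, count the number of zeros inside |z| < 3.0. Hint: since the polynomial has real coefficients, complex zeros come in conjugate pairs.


The zeros of p are: -4, 2, (0 + 2i), (0 - 2i).
Their magnitudes are: 4, 2, 2, 2.
Zeros with |z| < R = 3.0: 2, (0 + 2i), (0 - 2i).
Count = 3.
By the argument principle, (1/2πi) ∮_{|z|=R} p'(z)/p(z) dz equals exactly this count.

Number of zeros inside |z| < 3.0: 3.


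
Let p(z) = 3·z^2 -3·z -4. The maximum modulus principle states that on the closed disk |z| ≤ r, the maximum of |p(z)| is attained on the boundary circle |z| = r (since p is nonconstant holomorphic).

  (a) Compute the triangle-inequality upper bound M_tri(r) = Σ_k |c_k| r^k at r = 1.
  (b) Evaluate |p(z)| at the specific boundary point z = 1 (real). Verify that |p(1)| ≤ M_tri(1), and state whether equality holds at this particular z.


Coefficients: c_0 = -4, c_1 = -3, c_2 = 3. Radius r = 1.
Part (a). Triangle bound: M_tri(r) = Σ_k |c_k| r^k
  = |-4|·1^0 + |-3|·1^1 + |3|·1^2
  = 4 + 3 + 3 = 10.
This bounds M(r) := max_{|z|=r} |p(z)| from above; equality holds iff all terms c_k z^k can be made to align in phase at a single z on |z|=r.
Part (b). At z = 1 (real, on the circle |z| = r):
  p(1) = (-4)·1^0 + (-3)·1^1 + (3)·1^2 = -4.
  |p(1)| = 4.
Check: |p(1)| = 4 ≤ 10 = M_tri(1). ✓ Equality does not hold at z = 1 (the coefficients have mixed signs, so the terms do not all align in phase there).

M_tri(1) = 10; |p(1)| = 4; equality at z=1: no.


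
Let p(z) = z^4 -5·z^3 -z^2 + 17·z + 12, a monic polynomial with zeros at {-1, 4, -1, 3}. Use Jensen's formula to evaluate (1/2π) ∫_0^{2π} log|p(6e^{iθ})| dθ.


Zeros: -1, -1, 3, 4; r = 6.
Inside |z| < r: -1, -1, 3, 4. Outside (|z| ≥ r): ∅.
p(0) = 12, so log|p(0)| = log(12) = 2.4849.
Apply Jensen: I(r) = log|p(0)| + Σ_k log(r/|z_k|), summed over zeros inside |z| < r.
  log(r/|z_k|) for z_k = -1: log(6/1) = 1.7918
  log(r/|z_k|) for z_k = 4: log(6/4) = 0.4055
  log(r/|z_k|) for z_k = -1: log(6/1) = 1.7918
  log(r/|z_k|) for z_k = 3: log(6/3) = 0.6931
Sum over inside zeros: 4.6821.
I(r) = log|p(0)| + (inside sum) = 2.4849 + 4.6821 = 7.1670.
Closed form (all zeros inside, monic): I(r) = n·log(r) = 4·log(6) = 7.1670. ✓

I(r) ≈ 7.1670.


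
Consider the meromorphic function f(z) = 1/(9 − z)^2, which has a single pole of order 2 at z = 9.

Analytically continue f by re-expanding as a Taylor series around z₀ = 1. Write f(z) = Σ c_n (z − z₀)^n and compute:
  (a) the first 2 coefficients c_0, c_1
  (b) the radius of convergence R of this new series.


Let w = z − z₀, so z = z₀ + w.
Then 9 − z = 9 − (z₀ + w) = (9 − z₀) − w = 8 − w.
f(z) = 1/(8 − w)^2 = (1/(8)^2) · (1 − w/(8))^{−2}.
By the binomial series (1−u)^{−2} = Σ_{n≥0} C(n+1, 1) u^n for |u|<1, with u = w/(8):
  c_n = C(n+1, 1) / (8)^(n+2).
  c_0 = 1/(8)^2 = 1/64.
  c_1 = 2/(8)^3 = 1/256.
The series is valid for |w/d| < 1, i.e. |z − z₀| < |d|.
Radius of convergence: R = |9 − z₀| = |8| = 8 (distance from z₀ to the singularity z = 9).

c_0 = 1/64, c_1 = 1/256; R = 8.


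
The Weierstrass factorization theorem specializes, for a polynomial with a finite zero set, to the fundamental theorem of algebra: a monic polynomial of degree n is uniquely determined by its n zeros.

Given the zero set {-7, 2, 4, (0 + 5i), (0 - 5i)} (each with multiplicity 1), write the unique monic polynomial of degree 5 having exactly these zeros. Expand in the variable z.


The polynomial is p(z) = ∏_{α ∈ S} (z − α), where S = {-7, 2, 4, (0 + 5i), (0 - 5i)}.
Expanding the product yields: p(z) = z^5 + z^4 -9·z^3 + 81·z^2 -850·z + 1400.
Note conjugate pairs combine to real quadratics: (z − (0+5i))(z − (0−5i)) = z² + 25.
The resulting polynomial has degree 5 and real coefficients as required.

p(z) = z^5 + z^4 -9·z^3 + 81·z^2 -850·z + 1400.


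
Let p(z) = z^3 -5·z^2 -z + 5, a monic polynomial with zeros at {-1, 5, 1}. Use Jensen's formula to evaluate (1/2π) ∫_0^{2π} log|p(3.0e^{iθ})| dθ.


Zeros: -1, 1, 5; r = 3.0.
Inside |z| < r: -1, 1. Outside (|z| ≥ r): 5.
p(0) = 5, so log|p(0)| = log(5) = 1.6094.
Apply Jensen: I(r) = log|p(0)| + Σ_k log(r/|z_k|), summed over zeros inside |z| < r.
  log(r/|z_k|) for z_k = -1: log(3.0/1) = 1.0986
  log(r/|z_k|) for z_k = 1: log(3.0/1) = 1.0986
  Outside zeros (5) contribute nothing to the Jensen sum.
Sum over inside zeros: 2.1972.
I(r) = log|p(0)| + (inside sum) = 1.6094 + 2.1972 = 3.8067.
Note: since some zeros are outside |z| ≤ r, the simplified n·log(r) form does NOT apply — only the inside zeros contribute.

I(r) ≈ 3.8067.


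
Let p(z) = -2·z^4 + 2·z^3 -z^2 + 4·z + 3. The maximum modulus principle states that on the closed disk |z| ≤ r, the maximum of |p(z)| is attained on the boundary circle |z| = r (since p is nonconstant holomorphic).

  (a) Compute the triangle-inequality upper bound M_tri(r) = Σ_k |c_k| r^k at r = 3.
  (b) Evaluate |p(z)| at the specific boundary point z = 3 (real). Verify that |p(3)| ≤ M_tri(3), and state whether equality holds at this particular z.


Coefficients: c_0 = 3, c_1 = 4, c_2 = -1, c_3 = 2, c_4 = -2. Radius r = 3.
Part (a). Triangle bound: M_tri(r) = Σ_k |c_k| r^k
  = |3|·3^0 + |4|·3^1 + |-1|·3^2 + |2|·3^3 + |-2|·3^4
  = 3 + 12 + 9 + 54 + 162 = 240.
This bounds M(r) := max_{|z|=r} |p(z)| from above; equality holds iff all terms c_k z^k can be made to align in phase at a single z on |z|=r.
Part (b). At z = 3 (real, on the circle |z| = r):
  p(3) = (3)·3^0 + (4)·3^1 + (-1)·3^2 + (2)·3^3 + (-2)·3^4 = -102.
  |p(3)| = 102.
Check: |p(3)| = 102 ≤ 240 = M_tri(3). ✓ Equality does not hold at z = 3 (the coefficients have mixed signs, so the terms do not all align in phase there).

M_tri(3) = 240; |p(3)| = 102; equality at z=3: no.


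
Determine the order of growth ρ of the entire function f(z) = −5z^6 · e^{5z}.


M(r) = max_{|z|=r} |-5|·|z|^6·|e^{5z}| = 5·r^6 · e^{5r^1} (the factors attain their maxima compatibly on |z|=r). Then log M(r) = log 5 + 6·log r + 5r^1, dominated by the last term, so log log M(r) ~ 1·log r. The polynomial factor -5z^6 contributes only a log r term and does not affect the order. ρ = 1.
Therefore ρ = 1.

Order ρ = 1.


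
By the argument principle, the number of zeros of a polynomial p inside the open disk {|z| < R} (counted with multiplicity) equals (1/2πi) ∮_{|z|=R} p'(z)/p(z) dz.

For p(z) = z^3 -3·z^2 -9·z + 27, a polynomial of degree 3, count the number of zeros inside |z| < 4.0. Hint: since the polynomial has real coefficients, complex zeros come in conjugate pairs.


The zeros of p are: -3, 3, 3.
Their magnitudes are: 3, 3, 3.
Zeros with |z| < R = 4.0: -3, 3, 3.
Count = 3.
By the argument principle, (1/2πi) ∮_{|z|=R} p'(z)/p(z) dz equals exactly this count.

Number of zeros inside |z| < 4.0: 3.


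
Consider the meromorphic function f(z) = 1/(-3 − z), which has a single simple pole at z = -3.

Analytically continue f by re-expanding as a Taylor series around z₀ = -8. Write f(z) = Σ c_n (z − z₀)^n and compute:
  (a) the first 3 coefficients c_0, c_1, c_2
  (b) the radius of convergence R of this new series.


Let w = z − z₀, so z = z₀ + w.
Then -3 − z = -3 − (z₀ + w) = (-3 − z₀) − w = 5 − w.
f(z) = 1/(5 − w) = (1/(5)) · 1/(1 − w/(5)) = Σ_{n≥0} w^n / (5)^(n+1).
So c_n = 1/(5)^(n+1):
  c_0 = 1/(5)^1 = 1/5.
  c_1 = 1/(5)^2 = 1/25.
  c_2 = 1/(5)^3 = 1/125.
The series is valid for |w/d| < 1, i.e. |z − z₀| < |d|.
Radius of convergence: R = |-3 − z₀| = |5| = 5 (distance from z₀ to the singularity z = -3).

c_0 = 1/5, c_1 = 1/25, c_2 = 1/125; R = 5.


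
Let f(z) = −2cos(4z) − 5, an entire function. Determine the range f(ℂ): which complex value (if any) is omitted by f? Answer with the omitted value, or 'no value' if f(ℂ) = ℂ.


Little Picard bounds the complement of f(ℂ) to at most one point.
cos is entire and surjective onto ℂ: for every w ∈ ℂ, cos(ζ) = w has a solution ζ ∈ ℂ (e.g., via the complex inverse arccos). With ζ = 4z this gives z = ζ/(4). Then -2·cos(4z) takes every value in -2·ℂ = ℂ, and adding -5 is a bijection of ℂ. So f is surjective and omits no value. (Note: only on the real line is cos bounded by [−1, 1].)

Omitted value: no value.


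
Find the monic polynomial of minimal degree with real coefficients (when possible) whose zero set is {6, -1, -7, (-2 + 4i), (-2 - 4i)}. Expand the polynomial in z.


The polynomial is p(z) = ∏_{α ∈ S} (z − α), where S = {6, -1, -7, (-2 + 4i), (-2 - 4i)}.
Expanding the product yields: p(z) = z^5 + 6·z^4 -13·z^3 -166·z^2 -988·z -840.
Note conjugate pairs combine to real quadratics: (z − (-2+4i))(z − (-2−4i)) = z² + 4z + 20.
The resulting polynomial has degree 5 and real coefficients as required.

p(z) = z^5 + 6·z^4 -13·z^3 -166·z^2 -988·z -840.


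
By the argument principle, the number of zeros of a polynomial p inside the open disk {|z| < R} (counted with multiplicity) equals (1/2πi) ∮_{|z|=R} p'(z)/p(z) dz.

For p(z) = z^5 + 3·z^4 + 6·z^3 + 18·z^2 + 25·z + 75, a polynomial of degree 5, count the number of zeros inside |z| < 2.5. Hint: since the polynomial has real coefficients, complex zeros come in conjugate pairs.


The zeros of p are: (-1 + 2i), (-1 - 2i), (1 + 2i), (1 - 2i), -3.
Their magnitudes are: 2.236, 2.236, 2.236, 2.236, 3.
Zeros with |z| < R = 2.5: (-1 + 2i), (-1 - 2i), (1 + 2i), (1 - 2i).
Count = 4.
By the argument principle, (1/2πi) ∮_{|z|=R} p'(z)/p(z) dz equals exactly this count.

Number of zeros inside |z| < 2.5: 4.


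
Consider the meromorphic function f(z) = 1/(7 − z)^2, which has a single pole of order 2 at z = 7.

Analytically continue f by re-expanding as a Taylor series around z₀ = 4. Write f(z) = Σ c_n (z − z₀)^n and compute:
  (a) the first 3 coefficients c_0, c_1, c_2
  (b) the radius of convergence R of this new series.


Let w = z − z₀, so z = z₀ + w.
Then 7 − z = 7 − (z₀ + w) = (7 − z₀) − w = 3 − w.
f(z) = 1/(3 − w)^2 = (1/(3)^2) · (1 − w/(3))^{−2}.
By the binomial series (1−u)^{−2} = Σ_{n≥0} C(n+1, 1) u^n for |u|<1, with u = w/(3):
  c_n = C(n+1, 1) / (3)^(n+2).
  c_0 = 1/(3)^2 = 1/9.
  c_1 = 2/(3)^3 = 2/27.
  c_2 = 3/(3)^4 = 1/27.
The series is valid for |w/d| < 1, i.e. |z − z₀| < |d|.
Radius of convergence: R = |7 − z₀| = |3| = 3 (distance from z₀ to the singularity z = 7).

c_0 = 1/9, c_1 = 2/27, c_2 = 1/27; R = 3.


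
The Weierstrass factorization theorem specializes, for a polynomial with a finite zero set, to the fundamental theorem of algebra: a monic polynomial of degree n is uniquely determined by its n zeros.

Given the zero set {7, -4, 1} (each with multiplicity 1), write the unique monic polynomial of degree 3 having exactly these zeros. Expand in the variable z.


The polynomial is p(z) = ∏_{α ∈ S} (z − α), where S = {7, -4, 1}.
Expanding the product yields: p(z) = z^3 -4·z^2 -25·z + 28.
The resulting polynomial has degree 3 and real coefficients as required.

p(z) = z^3 -4·z^2 -25·z + 28.


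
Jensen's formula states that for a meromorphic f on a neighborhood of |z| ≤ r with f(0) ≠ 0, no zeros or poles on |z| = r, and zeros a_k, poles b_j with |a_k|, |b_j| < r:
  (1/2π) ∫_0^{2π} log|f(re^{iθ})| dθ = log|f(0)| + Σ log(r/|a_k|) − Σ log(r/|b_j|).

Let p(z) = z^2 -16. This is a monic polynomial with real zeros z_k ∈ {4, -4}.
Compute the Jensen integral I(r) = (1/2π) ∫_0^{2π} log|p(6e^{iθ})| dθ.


Zeros: -4, 4; r = 6.
Inside |z| < r: -4, 4. Outside (|z| ≥ r): ∅.
p(0) = -16, so log|p(0)| = log(16) = 2.7726.
Apply Jensen: I(r) = log|p(0)| + Σ_k log(r/|z_k|), summed over zeros inside |z| < r.
  log(r/|z_k|) for z_k = 4: log(6/4) = 0.4055
  log(r/|z_k|) for z_k = -4: log(6/4) = 0.4055
Sum over inside zeros: 0.8109.
I(r) = log|p(0)| + (inside sum) = 2.7726 + 0.8109 = 3.5835.
Closed form (all zeros inside, monic): I(r) = n·log(r) = 2·log(6) = 3.5835. ✓

I(r) ≈ 3.5835.
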